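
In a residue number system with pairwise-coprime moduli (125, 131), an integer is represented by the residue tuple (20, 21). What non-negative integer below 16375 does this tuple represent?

From x ≡ 20 (mod 125) write x = 20 + 125t. Substituting into x ≡ 21 (mod 131) gives 125t ≡ 1 (mod 131), and since 125⁻¹ ≡ 109 (mod 131), t ≡ 109. Hence x ≡ 20 + 125·109 = 13645 (mod 16375).

13645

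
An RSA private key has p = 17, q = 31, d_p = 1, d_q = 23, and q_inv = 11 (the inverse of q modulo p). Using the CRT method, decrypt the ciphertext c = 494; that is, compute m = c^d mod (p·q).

426

m₁ = c^(d_p) mod p: c ≡ 1 (mod 17), and 1^1 mod 17 = 1.
m₂ = c^(d_q) mod q: c ≡ 29 (mod 31), and 29^23 mod 31 = 23.
h = q_inv·(m₁ − m₂) mod p = 11·(1 − 23) mod 17 = 13.
m = m₂ + h·q = 23 + 13·31 = 426.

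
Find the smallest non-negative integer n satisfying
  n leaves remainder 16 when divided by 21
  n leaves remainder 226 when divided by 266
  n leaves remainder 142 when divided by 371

20176

gcd(21, 266) = 7 and 7 | (226 − 16), so the pair is consistent; merging gives n ≡ 226 (mod 798), where 798 = lcm(21, 266).
gcd(798, 371) = 7 and 7 | (142 − 226), so the pair is consistent; merging gives n ≡ 20176 (mod 42294), where 42294 = lcm(798, 371).
The solution is unique modulo lcm(21, 266, 371) = 42294.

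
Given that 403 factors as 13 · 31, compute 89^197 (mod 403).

Mod 13: 89 ≡ 11; by Fermat, exponent reduces to 197 mod 12 = 5; 11^5 ≡ 7 (mod 13).
Mod 31: 89 ≡ 27; by Fermat, exponent reduces to 197 mod 30 = 17; 27^17 ≡ 15 (mod 31).
Combine by CRT: x ≡ 7 (mod 13), x ≡ 15 (mod 31) ⇒ x ≡ 46 (mod 403).

46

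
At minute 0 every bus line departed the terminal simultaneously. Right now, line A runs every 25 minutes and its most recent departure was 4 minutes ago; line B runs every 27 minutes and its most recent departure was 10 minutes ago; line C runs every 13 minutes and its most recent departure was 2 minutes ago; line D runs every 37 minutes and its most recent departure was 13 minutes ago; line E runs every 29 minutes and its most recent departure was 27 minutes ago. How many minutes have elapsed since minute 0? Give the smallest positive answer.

5092804

From t ≡ 4 (mod 25) write t = 4 + 25s. Substituting into t ≡ 10 (mod 27) gives 25s ≡ 6 (mod 27), and since 25⁻¹ ≡ 13 (mod 27), s ≡ 24. Hence t ≡ 4 + 25·24 = 604 (mod 675).
From t ≡ 604 (mod 675) write t = 604 + 675s. Substituting into t ≡ 2 (mod 13) gives 675s ≡ 9 (mod 13), and since 12⁻¹ ≡ 12 (mod 13), s ≡ 4. Hence t ≡ 604 + 675·4 = 3304 (mod 8775).
From t ≡ 3304 (mod 8775) write t = 3304 + 8775s. Substituting into t ≡ 13 (mod 37) gives 8775s ≡ 2 (mod 37), and since 6⁻¹ ≡ 31 (mod 37), s ≡ 25. Hence t ≡ 3304 + 8775·25 = 222679 (mod 324675).
From t ≡ 222679 (mod 324675) write t = 222679 + 324675s. Substituting into t ≡ 27 (mod 29) gives 324675s ≡ 10 (mod 29), and since 20⁻¹ ≡ 16 (mod 29), s ≡ 15. Hence t ≡ 222679 + 324675·15 = 5092804 (mod 9415575).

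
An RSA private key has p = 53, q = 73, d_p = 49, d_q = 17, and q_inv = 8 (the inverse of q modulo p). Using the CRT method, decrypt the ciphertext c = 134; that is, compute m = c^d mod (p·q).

m₁ = c^(d_p) mod p: c ≡ 28 (mod 53), and 28^49 mod 53 = 16.
m₂ = c^(d_q) mod q: c ≡ 61 (mod 73), and 61^17 mod 73 = 67.
h = q_inv·(m₁ − m₂) mod p = 8·(16 − 67) mod 53 = 16.
m = m₂ + h·q = 67 + 16·73 = 1235.

1235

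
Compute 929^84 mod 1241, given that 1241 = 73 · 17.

1160

Mod 73: 929 ≡ 53; by Fermat, exponent reduces to 84 mod 72 = 12; 53^12 ≡ 65 (mod 73).
Mod 17: 929 ≡ 11; by Fermat, exponent reduces to 84 mod 16 = 4; 11^4 ≡ 4 (mod 17).
Combine by CRT: x ≡ 65 (mod 73), x ≡ 4 (mod 17) ⇒ x ≡ 1160 (mod 1241).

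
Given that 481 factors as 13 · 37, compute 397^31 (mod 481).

Mod 13: 397 ≡ 7; by Fermat, exponent reduces to 31 mod 12 = 7; 7^7 ≡ 6 (mod 13).
Mod 37: 397 ≡ 27; 27^31 ≡ 27 (mod 37).
Combine by CRT: x ≡ 6 (mod 13), x ≡ 27 (mod 37) ⇒ x ≡ 175 (mod 481).

175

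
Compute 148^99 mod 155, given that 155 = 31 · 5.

147

Mod 31: 148 ≡ 24; by Fermat, exponent reduces to 99 mod 30 = 9; 24^9 ≡ 23 (mod 31).
Mod 5: 148 ≡ 3; by Fermat, exponent reduces to 99 mod 4 = 3; 3^3 ≡ 2 (mod 5).
Combine by CRT: x ≡ 23 (mod 31), x ≡ 2 (mod 5) ⇒ x ≡ 147 (mod 155).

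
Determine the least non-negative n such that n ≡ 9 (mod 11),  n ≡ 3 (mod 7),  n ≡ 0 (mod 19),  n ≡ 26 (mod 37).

The moduli are pairwise coprime; M = 11·7·19·37 = 54131.
M/11 = 4921; 4921 ≡ 4 (mod 11); 4·3 ≡ 1, so inverse 3.
M/7 = 7733; 7733 ≡ 5 (mod 7); 5·3 ≡ 1, so inverse 3.
M/19 = 2849; 2849 ≡ 18 (mod 19); 18·18 ≡ 1, so inverse 18.
M/37 = 1463; 1463 ≡ 20 (mod 37); 20·13 ≡ 1, so inverse 13.
n ≡ 9·4921·3 + 3·7733·3 + 0·2849·18 + 26·1463·13 = 696958.
696958 mod 54131 = 47386.

47386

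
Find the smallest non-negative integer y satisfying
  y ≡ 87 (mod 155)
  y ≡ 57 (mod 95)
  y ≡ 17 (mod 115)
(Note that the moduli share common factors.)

22097

gcd(155, 95) = 5 and 5 | (57 − 87), so the pair is consistent; merging gives y ≡ 1482 (mod 2945), where 2945 = lcm(155, 95).
gcd(2945, 115) = 5 and 5 | (17 − 1482), so the pair is consistent; merging gives y ≡ 22097 (mod 67735), where 67735 = lcm(2945, 115).
The solution is unique modulo lcm(155, 95, 115) = 67735.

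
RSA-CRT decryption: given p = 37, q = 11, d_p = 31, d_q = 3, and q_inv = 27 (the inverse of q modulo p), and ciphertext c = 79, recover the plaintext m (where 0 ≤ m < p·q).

m₁ = c^(d_p) mod p: c ≡ 5 (mod 37), and 5^31 mod 37 = 24.
m₂ = c^(d_q) mod q: c ≡ 2 (mod 11), and 2^3 mod 11 = 8.
h = q_inv·(m₁ − m₂) mod p = 27·(24 − 8) mod 37 = 25.
m = m₂ + h·q = 8 + 25·11 = 283.

283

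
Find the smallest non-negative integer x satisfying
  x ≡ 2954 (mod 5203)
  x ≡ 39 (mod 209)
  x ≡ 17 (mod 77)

Combine the congruences pairwise.
gcd(5203, 209) = 11 and 11 | (39 − 2954), so the pair is consistent; merging gives x ≡ 49781 (mod 98857), where 98857 = lcm(5203, 209).
gcd(98857, 77) = 11 and 11 | (17 − 49781), so the pair is consistent; merging gives x ≡ 247495 (mod 691999), where 691999 = lcm(98857, 77).
The solution is unique modulo lcm(5203, 209, 77) = 691999.

247495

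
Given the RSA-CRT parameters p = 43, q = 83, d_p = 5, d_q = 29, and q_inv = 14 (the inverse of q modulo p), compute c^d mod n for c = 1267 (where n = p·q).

m₁ = c^(d_p) mod p: c ≡ 20 (mod 43), and 20^5 mod 43 = 26.
m₂ = c^(d_q) mod q: c ≡ 22 (mod 83), and 22^29 mod 83 = 73.
h = q_inv·(m₁ − m₂) mod p = 14·(26 − 73) mod 43 = 30.
m = m₂ + h·q = 73 + 30·83 = 2563.

2563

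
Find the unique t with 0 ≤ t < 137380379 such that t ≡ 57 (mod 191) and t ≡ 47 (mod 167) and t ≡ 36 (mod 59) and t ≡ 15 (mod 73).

75327401

From t ≡ 57 (mod 191) write t = 57 + 191s. Substituting into t ≡ 47 (mod 167) gives 191s ≡ 157 (mod 167), and since 24⁻¹ ≡ 7 (mod 167), s ≡ 97. Hence t ≡ 57 + 191·97 = 18584 (mod 31897).
From t ≡ 18584 (mod 31897) write t = 18584 + 31897s. Substituting into t ≡ 36 (mod 59) gives 31897s ≡ 37 (mod 59), and since 37⁻¹ ≡ 8 (mod 59), s ≡ 1. Hence t ≡ 18584 + 31897·1 = 50481 (mod 1881923).
From t ≡ 50481 (mod 1881923) write t = 50481 + 1881923s. Substituting into t ≡ 15 (mod 73) gives 1881923s ≡ 50 (mod 73), and since 56⁻¹ ≡ 30 (mod 73), s ≡ 40. Hence t ≡ 50481 + 1881923·40 = 75327401 (mod 137380379).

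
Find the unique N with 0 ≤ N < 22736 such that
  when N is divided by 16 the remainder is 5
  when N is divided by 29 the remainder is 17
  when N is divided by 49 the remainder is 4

The moduli are pairwise coprime; M = 16·29·49 = 22736.
M/16 = 1421; 1421 ≡ 13 (mod 16); 13·5 ≡ 1, so inverse 5.
M/29 = 784; 784 ≡ 1 (mod 29), inverse 1.
M/49 = 464; 464 ≡ 23 (mod 49); 23·32 ≡ 1, so inverse 32.
N ≡ 5·1421·5 + 17·784·1 + 4·464·32 = 108245.
108245 mod 22736 = 17301.

17301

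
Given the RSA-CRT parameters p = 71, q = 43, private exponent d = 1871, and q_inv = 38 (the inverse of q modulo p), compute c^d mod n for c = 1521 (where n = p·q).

d_p = d mod (p−1) = 1871 mod 70 = 51; d_q = d mod (q−1) = 23.
m₁ = c^(d_p) mod p: c ≡ 30 (mod 71), and 30^51 mod 71 = 48.
m₂ = c^(d_q) mod q: c ≡ 16 (mod 43), and 16^23 mod 43 = 41.
h = q_inv·(m₁ − m₂) mod p = 38·(48 − 41) mod 71 = 53.
m = m₂ + h·q = 41 + 53·43 = 2320.

2320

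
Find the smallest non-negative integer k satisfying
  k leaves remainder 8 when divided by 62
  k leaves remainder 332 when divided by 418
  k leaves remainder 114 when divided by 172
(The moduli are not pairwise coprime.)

76826

gcd(62, 418) = 2 and 2 | (332 − 8), so the pair is consistent; merging gives k ≡ 12036 (mod 12958), where 12958 = lcm(62, 418).
gcd(12958, 172) = 2 and 2 | (114 − 12036), so the pair is consistent; merging gives k ≡ 76826 (mod 1114388), where 1114388 = lcm(12958, 172).
The solution is unique modulo lcm(62, 418, 172) = 1114388.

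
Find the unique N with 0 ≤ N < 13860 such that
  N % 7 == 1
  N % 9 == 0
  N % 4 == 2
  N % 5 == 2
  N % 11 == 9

2682

From N ≡ 1 (mod 7) write N = 1 + 7t. Substituting into N ≡ 0 (mod 9) gives 7t ≡ 8 (mod 9), and since 7⁻¹ ≡ 4 (mod 9), t ≡ 5. Hence N ≡ 1 + 7·5 = 36 (mod 63).
From N ≡ 36 (mod 63) write N = 36 + 63t. Substituting into N ≡ 2 (mod 4) gives 63t ≡ 2 (mod 4), and since 3⁻¹ ≡ 3 (mod 4), t ≡ 2. Hence N ≡ 36 + 63·2 = 162 (mod 252).
From N ≡ 162 (mod 252) write N = 162 + 252t. Substituting into N ≡ 2 (mod 5) gives 252t ≡ 0 (mod 5), and since 2⁻¹ ≡ 3 (mod 5), t ≡ 0. Hence N ≡ 162 + 252·0 = 162 (mod 1260).
From N ≡ 162 (mod 1260) write N = 162 + 1260t. Substituting into N ≡ 9 (mod 11) gives 1260t ≡ 1 (mod 11), and since 6⁻¹ ≡ 2 (mod 11), t ≡ 2. Hence N ≡ 162 + 1260·2 = 2682 (mod 13860).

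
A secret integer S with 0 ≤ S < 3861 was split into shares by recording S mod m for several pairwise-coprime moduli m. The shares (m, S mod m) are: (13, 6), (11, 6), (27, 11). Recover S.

578

The moduli are pairwise coprime; N = 13·11·27 = 3861.
N/13 = 297; 297 ≡ 11 (mod 13); 11·6 ≡ 1, so inverse 6.
N/11 = 351; 351 ≡ 10 (mod 11); 10·10 ≡ 1, so inverse 10.
N/27 = 143; 143 ≡ 8 (mod 27); 8·17 ≡ 1, so inverse 17.
S ≡ 6·297·6 + 6·351·10 + 11·143·17 = 58493.
58493 mod 3861 = 578.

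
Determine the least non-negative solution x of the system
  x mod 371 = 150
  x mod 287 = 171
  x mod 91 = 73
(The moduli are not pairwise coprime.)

gcd(371, 287) = 7 and 7 | (171 − 150), so the pair is consistent; merging gives x ≡ 11651 (mod 15211), where 15211 = lcm(371, 287).
gcd(15211, 91) = 7 and 7 | (73 − 11651), so the pair is consistent; merging gives x ≡ 87706 (mod 197743), where 197743 = lcm(15211, 91).
The solution is unique modulo lcm(371, 287, 91) = 197743.

87706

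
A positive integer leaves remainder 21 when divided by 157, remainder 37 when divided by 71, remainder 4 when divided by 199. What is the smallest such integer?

From a ≡ 21 (mod 157) write a = 21 + 157t. Substituting into a ≡ 37 (mod 71) gives 157t ≡ 16 (mod 71), and since 15⁻¹ ≡ 19 (mod 71), t ≡ 20. Hence a ≡ 21 + 157·20 = 3161 (mod 11147).
From a ≡ 3161 (mod 11147) write a = 3161 + 11147t. Substituting into a ≡ 4 (mod 199) gives 11147t ≡ 27 (mod 199), and since 3⁻¹ ≡ 133 (mod 199), t ≡ 9. Hence a ≡ 3161 + 11147·9 = 103484 (mod 2218253).

103484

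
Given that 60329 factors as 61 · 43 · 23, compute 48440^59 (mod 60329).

844

Mod 61: 48440 ≡ 6; 6^59 ≡ 51 (mod 61).
Mod 43: 48440 ≡ 22; by Fermat, exponent reduces to 59 mod 42 = 17; 22^17 ≡ 27 (mod 43).
Mod 23: 48440 ≡ 2; by Fermat, exponent reduces to 59 mod 22 = 15; 2^15 ≡ 16 (mod 23).
Combine by CRT: x ≡ 51 (mod 61), x ≡ 27 (mod 43), x ≡ 16 (mod 23) ⇒ x ≡ 844 (mod 60329).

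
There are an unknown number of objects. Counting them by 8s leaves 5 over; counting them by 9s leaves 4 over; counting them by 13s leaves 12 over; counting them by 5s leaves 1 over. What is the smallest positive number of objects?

Combine the congruences pairwise.
From N ≡ 5 (mod 8) write N = 5 + 8t. Substituting into N ≡ 4 (mod 9) gives 8t ≡ 8 (mod 9), and since 8⁻¹ ≡ 8 (mod 9), t ≡ 1. Hence N ≡ 5 + 8·1 = 13 (mod 72).
From N ≡ 13 (mod 72) write N = 13 + 72t. Substituting into N ≡ 12 (mod 13) gives 72t ≡ 12 (mod 13), and since 7⁻¹ ≡ 2 (mod 13), t ≡ 11. Hence N ≡ 13 + 72·11 = 805 (mod 936).
From N ≡ 805 (mod 936) write N = 805 + 936t. Substituting into N ≡ 1 (mod 5) gives 936t ≡ 1 (mod 5), and since 1⁻¹ ≡ 1 (mod 5), t ≡ 1. Hence N ≡ 805 + 936·1 = 1741 (mod 4680).

1741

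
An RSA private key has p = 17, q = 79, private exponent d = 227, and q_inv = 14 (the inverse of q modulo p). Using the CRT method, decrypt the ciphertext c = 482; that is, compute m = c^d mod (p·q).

d_p = d mod (p−1) = 227 mod 16 = 3; d_q = d mod (q−1) = 71.
m₁ = c^(d_p) mod p: c ≡ 6 (mod 17), and 6^3 mod 17 = 12.
m₂ = c^(d_q) mod q: c ≡ 8 (mod 79), and 8^71 mod 79 = 22.
h = q_inv·(m₁ − m₂) mod p = 14·(12 − 22) mod 17 = 13.
m = m₂ + h·q = 22 + 13·79 = 1049.

1049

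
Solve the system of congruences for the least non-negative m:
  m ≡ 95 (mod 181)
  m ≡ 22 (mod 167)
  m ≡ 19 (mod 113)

3408325

The moduli are pairwise coprime; N = 181·167·113 = 3415651.
N/181 = 18871; 18871 ≡ 47 (mod 181); 47·104 ≡ 1, so inverse 104.
N/167 = 20453; 20453 ≡ 79 (mod 167); 79·74 ≡ 1, so inverse 74.
N/113 = 30227; 30227 ≡ 56 (mod 113); 56·111 ≡ 1, so inverse 111.
m ≡ 95·18871·104 + 22·20453·74 + 19·30227·111 = 283491707.
283491707 mod 3415651 = 3408325.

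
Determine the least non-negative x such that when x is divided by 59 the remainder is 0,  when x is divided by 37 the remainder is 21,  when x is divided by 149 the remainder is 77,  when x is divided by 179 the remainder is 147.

The moduli are pairwise coprime; N = 59·37·149·179 = 58222793.
N/59 = 986827; 986827 ≡ 52 (mod 59); 52·42 ≡ 1, so inverse 42.
N/37 = 1573589; 1573589 ≡ 16 (mod 37); 16·7 ≡ 1, so inverse 7.
N/149 = 390757; 390757 ≡ 79 (mod 149); 79·83 ≡ 1, so inverse 83.
N/179 = 325267; 325267 ≡ 24 (mod 179); 24·97 ≡ 1, so inverse 97.
x ≡ 0·986827·42 + 21·1573589·7 + 77·390757·83 + 147·325267·97 = 7366627723.
7366627723 mod 58222793 = 30555805.

30555805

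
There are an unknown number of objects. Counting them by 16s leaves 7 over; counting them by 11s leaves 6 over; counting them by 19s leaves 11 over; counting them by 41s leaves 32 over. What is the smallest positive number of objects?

13767

The moduli are pairwise coprime; M = 16·11·19·41 = 137104.
M/16 = 8569; 8569 ≡ 9 (mod 16); 9·9 ≡ 1, so inverse 9.
M/11 = 12464; 12464 ≡ 1 (mod 11), inverse 1.
M/19 = 7216; 7216 ≡ 15 (mod 19); 15·14 ≡ 1, so inverse 14.
M/41 = 3344; 3344 ≡ 23 (mod 41); 23·25 ≡ 1, so inverse 25.
N ≡ 7·8569·9 + 6·12464·1 + 11·7216·14 + 32·3344·25 = 4401095.
4401095 mod 137104 = 13767.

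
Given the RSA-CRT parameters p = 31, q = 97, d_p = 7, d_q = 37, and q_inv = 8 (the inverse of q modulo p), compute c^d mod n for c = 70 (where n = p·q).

m₁ = c^(d_p) mod p: c ≡ 8 (mod 31), and 8^7 mod 31 = 2.
m₂ = c^(d_q) mod q: c ≡ 70 (mod 97), and 70^37 mod 97 = 12.
h = q_inv·(m₁ − m₂) mod p = 8·(2 − 12) mod 31 = 13.
m = m₂ + h·q = 12 + 13·97 = 1273.

1273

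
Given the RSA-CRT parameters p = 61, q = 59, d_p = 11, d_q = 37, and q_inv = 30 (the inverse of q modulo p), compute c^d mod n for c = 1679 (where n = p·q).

3498

m₁ = c^(d_p) mod p: c ≡ 32 (mod 61), and 32^11 mod 61 = 21.
m₂ = c^(d_q) mod q: c ≡ 27 (mod 59), and 27^37 mod 59 = 17.
h = q_inv·(m₁ − m₂) mod p = 30·(21 − 17) mod 61 = 59.
m = m₂ + h·q = 17 + 59·59 = 3498.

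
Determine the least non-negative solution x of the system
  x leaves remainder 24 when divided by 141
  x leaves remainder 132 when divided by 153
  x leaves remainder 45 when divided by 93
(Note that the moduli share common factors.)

85047

Combine the congruences pairwise.
gcd(141, 153) = 3 and 3 | (132 − 24), so the pair is consistent; merging gives x ≡ 5946 (mod 7191), where 7191 = lcm(141, 153).
gcd(7191, 93) = 3 and 3 | (45 − 5946), so the pair is consistent; merging gives x ≡ 85047 (mod 222921), where 222921 = lcm(7191, 93).
The solution is unique modulo lcm(141, 153, 93) = 222921.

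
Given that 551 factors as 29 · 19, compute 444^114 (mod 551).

Mod 29: 444 ≡ 9; by Fermat, exponent reduces to 114 mod 28 = 2; 9^2 ≡ 23 (mod 29).
Mod 19: 444 ≡ 7; by Fermat, exponent reduces to 114 mod 18 = 6; 7^6 ≡ 1 (mod 19).
Combine by CRT: x ≡ 23 (mod 29), x ≡ 1 (mod 19) ⇒ x ≡ 400 (mod 551).

400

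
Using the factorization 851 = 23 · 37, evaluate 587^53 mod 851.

Mod 23: 587 ≡ 12; by Fermat, exponent reduces to 53 mod 22 = 9; 12^9 ≡ 4 (mod 23).
Mod 37: 587 ≡ 32; by Fermat, exponent reduces to 53 mod 36 = 17; 32^17 ≡ 15 (mod 37).
Combine by CRT: x ≡ 4 (mod 23), x ≡ 15 (mod 37) ⇒ x ≡ 533 (mod 851).

533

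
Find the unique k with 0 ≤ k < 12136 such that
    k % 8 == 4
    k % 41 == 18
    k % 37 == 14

10596

The moduli are pairwise coprime; N = 8·41·37 = 12136.
N/8 = 1517; 1517 ≡ 5 (mod 8); 5·5 ≡ 1, so inverse 5.
N/41 = 296; 296 ≡ 9 (mod 41); 9·32 ≡ 1, so inverse 32.
N/37 = 328; 328 ≡ 32 (mod 37); 32·22 ≡ 1, so inverse 22.
k ≡ 4·1517·5 + 18·296·32 + 14·328·22 = 301860.
301860 mod 12136 = 10596.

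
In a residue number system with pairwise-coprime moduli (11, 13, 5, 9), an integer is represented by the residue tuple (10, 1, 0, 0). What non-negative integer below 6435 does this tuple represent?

3420

The moduli are pairwise coprime; N = 11·13·5·9 = 6435.
N/11 = 585; 585 ≡ 2 (mod 11); 2·6 ≡ 1, so inverse 6.
N/13 = 495; 495 ≡ 1 (mod 13), inverse 1.
N/5 = 1287; 1287 ≡ 2 (mod 5); 2·3 ≡ 1, so inverse 3.
N/9 = 715; 715 ≡ 4 (mod 9); 4·7 ≡ 1, so inverse 7.
x ≡ 10·585·6 + 1·495·1 + 0·1287·3 + 0·715·7 = 35595.
35595 mod 6435 = 3420.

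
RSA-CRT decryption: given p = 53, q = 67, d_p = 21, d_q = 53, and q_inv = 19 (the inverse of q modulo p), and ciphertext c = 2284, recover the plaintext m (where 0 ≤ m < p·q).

m₁ = c^(d_p) mod p: c ≡ 5 (mod 53), and 5^21 mod 53 = 27.
m₂ = c^(d_q) mod q: c ≡ 6 (mod 67), and 6^53 mod 67 = 55.
h = q_inv·(m₁ − m₂) mod p = 19·(27 − 55) mod 53 = 51.
m = m₂ + h·q = 55 + 51·67 = 3472.

3472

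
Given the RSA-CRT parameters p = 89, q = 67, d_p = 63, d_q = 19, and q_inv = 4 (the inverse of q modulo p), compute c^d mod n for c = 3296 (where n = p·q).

m₁ = c^(d_p) mod p: c ≡ 3 (mod 89), and 3^63 mod 89 = 35.
m₂ = c^(d_q) mod q: c ≡ 13 (mod 67), and 13^19 mod 67 = 50.
h = q_inv·(m₁ − m₂) mod p = 4·(35 − 50) mod 89 = 29.
m = m₂ + h·q = 50 + 29·67 = 1993.

1993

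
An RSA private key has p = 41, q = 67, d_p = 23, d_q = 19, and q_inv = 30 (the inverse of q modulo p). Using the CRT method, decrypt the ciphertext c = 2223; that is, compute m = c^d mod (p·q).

1180

m₁ = c^(d_p) mod p: c ≡ 9 (mod 41), and 9^23 mod 41 = 32.
m₂ = c^(d_q) mod q: c ≡ 12 (mod 67), and 12^19 mod 67 = 41.
h = q_inv·(m₁ − m₂) mod p = 30·(32 − 41) mod 41 = 17.
m = m₂ + h·q = 41 + 17·67 = 1180.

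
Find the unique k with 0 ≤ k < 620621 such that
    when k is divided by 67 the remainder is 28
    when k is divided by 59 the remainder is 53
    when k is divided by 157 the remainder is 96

520551

Combine the congruences pairwise.
From k ≡ 28 (mod 67) write k = 28 + 67t. Substituting into k ≡ 53 (mod 59) gives 67t ≡ 25 (mod 59), and since 8⁻¹ ≡ 37 (mod 59), t ≡ 40. Hence k ≡ 28 + 67·40 = 2708 (mod 3953).
From k ≡ 2708 (mod 3953) write k = 2708 + 3953t. Substituting into k ≡ 96 (mod 157) gives 3953t ≡ 57 (mod 157), and since 28⁻¹ ≡ 129 (mod 157), t ≡ 131. Hence k ≡ 2708 + 3953·131 = 520551 (mod 620621).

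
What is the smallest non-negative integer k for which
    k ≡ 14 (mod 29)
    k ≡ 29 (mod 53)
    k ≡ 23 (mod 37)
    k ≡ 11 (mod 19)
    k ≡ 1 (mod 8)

2049009

The moduli are pairwise coprime; N = 29·53·37·19·8 = 8644088.
N/29 = 298072; 298072 ≡ 10 (mod 29); 10·3 ≡ 1, so inverse 3.
N/53 = 163096; 163096 ≡ 15 (mod 53); 15·46 ≡ 1, so inverse 46.
N/37 = 233624; 233624 ≡ 6 (mod 37); 6·31 ≡ 1, so inverse 31.
N/19 = 454952; 454952 ≡ 16 (mod 19); 16·6 ≡ 1, so inverse 6.
N/8 = 1080511; 1080511 ≡ 7 (mod 8); 7·7 ≡ 1, so inverse 7.
k ≡ 14·298072·3 + 29·163096·46 + 23·233624·31 + 11·454952·6 + 1·1080511·7 = 434253409.
434253409 mod 8644088 = 2049009.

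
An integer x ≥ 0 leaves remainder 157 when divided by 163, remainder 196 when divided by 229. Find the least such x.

35691

From x ≡ 157 (mod 163) write x = 157 + 163t. Substituting into x ≡ 196 (mod 229) gives 163t ≡ 39 (mod 229), and since 163⁻¹ ≡ 170 (mod 229), t ≡ 218. Hence x ≡ 157 + 163·218 = 35691 (mod 37327).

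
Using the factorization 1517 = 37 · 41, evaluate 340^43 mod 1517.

293

Mod 37: 340 ≡ 7; by Fermat, exponent reduces to 43 mod 36 = 7; 7^7 ≡ 34 (mod 37).
Mod 41: 340 ≡ 12; by Fermat, exponent reduces to 43 mod 40 = 3; 12^3 ≡ 6 (mod 41).
Combine by CRT: x ≡ 34 (mod 37), x ≡ 6 (mod 41) ⇒ x ≡ 293 (mod 1517).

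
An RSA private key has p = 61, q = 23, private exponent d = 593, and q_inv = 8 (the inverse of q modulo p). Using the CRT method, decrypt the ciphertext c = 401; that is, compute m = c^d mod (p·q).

1019

d_p = d mod (p−1) = 593 mod 60 = 53; d_q = d mod (q−1) = 21.
m₁ = c^(d_p) mod p: c ≡ 35 (mod 61), and 35^53 mod 61 = 43.
m₂ = c^(d_q) mod q: c ≡ 10 (mod 23), and 10^21 mod 23 = 7.
h = q_inv·(m₁ − m₂) mod p = 8·(43 − 7) mod 61 = 44.
m = m₂ + h·q = 7 + 44·23 = 1019.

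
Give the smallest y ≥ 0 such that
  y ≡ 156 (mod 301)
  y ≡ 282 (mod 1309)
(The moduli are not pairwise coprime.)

gcd(301, 1309) = 7 and 7 | (282 − 156), so the pair is consistent; merging gives y ≡ 21226 (mod 56287), where 56287 = lcm(301, 1309).
The solution is unique modulo lcm(301, 1309) = 56287.

21226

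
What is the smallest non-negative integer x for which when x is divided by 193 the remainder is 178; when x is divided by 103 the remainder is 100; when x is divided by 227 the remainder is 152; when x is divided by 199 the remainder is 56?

143249410

The moduli are pairwise coprime; N = 193·103·227·199 = 897994067.
N/193 = 4652819; 4652819 ≡ 168 (mod 193); 168·54 ≡ 1, so inverse 54.
N/103 = 8718389; 8718389 ≡ 57 (mod 103); 57·47 ≡ 1, so inverse 47.
N/227 = 3955921; 3955921 ≡ 219 (mod 227); 219·85 ≡ 1, so inverse 85.
N/199 = 4512533; 4512533 ≡ 9 (mod 199); 9·177 ≡ 1, so inverse 177.
x ≡ 178·4652819·54 + 100·8718389·47 + 152·3955921·85 + 56·4512533·177 = 181538050944.
181538050944 mod 897994067 = 143249410.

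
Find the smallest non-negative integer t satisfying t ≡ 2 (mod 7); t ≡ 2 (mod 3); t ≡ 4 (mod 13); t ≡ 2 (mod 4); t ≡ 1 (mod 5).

The moduli are pairwise coprime; N = 7·3·13·4·5 = 5460.
N/7 = 780; 780 ≡ 3 (mod 7); 3·5 ≡ 1, so inverse 5.
N/3 = 1820; 1820 ≡ 2 (mod 3); 2·2 ≡ 1, so inverse 2.
N/13 = 420; 420 ≡ 4 (mod 13); 4·10 ≡ 1, so inverse 10.
N/4 = 1365; 1365 ≡ 1 (mod 4), inverse 1.
N/5 = 1092; 1092 ≡ 2 (mod 5); 2·3 ≡ 1, so inverse 3.
t ≡ 2·780·5 + 2·1820·2 + 4·420·10 + 2·1365·1 + 1·1092·3 = 37886.
37886 mod 5460 = 5126.

5126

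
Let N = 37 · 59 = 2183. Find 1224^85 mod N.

1695

Mod 37: 1224 ≡ 3; by Fermat, exponent reduces to 85 mod 36 = 13; 3^13 ≡ 30 (mod 37).
Mod 59: 1224 ≡ 44; by Fermat, exponent reduces to 85 mod 58 = 27; 44^27 ≡ 43 (mod 59).
Combine by CRT: x ≡ 30 (mod 37), x ≡ 43 (mod 59) ⇒ x ≡ 1695 (mod 2183).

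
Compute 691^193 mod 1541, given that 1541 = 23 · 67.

93

Mod 23: 691 ≡ 1; by Fermat, exponent reduces to 193 mod 22 = 17; 1^17 ≡ 1 (mod 23).
Mod 67: 691 ≡ 21; by Fermat, exponent reduces to 193 mod 66 = 61; 21^61 ≡ 26 (mod 67).
Combine by CRT: x ≡ 1 (mod 23), x ≡ 26 (mod 67) ⇒ x ≡ 93 (mod 1541).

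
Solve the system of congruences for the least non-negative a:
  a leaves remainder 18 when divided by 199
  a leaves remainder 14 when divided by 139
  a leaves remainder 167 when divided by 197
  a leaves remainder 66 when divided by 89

393789377

The moduli are pairwise coprime; N = 199·139·197·89 = 484980313.
N/199 = 2437087; 2437087 ≡ 133 (mod 199); 133·3 ≡ 1, so inverse 3.
N/139 = 3489067; 3489067 ≡ 28 (mod 139); 28·5 ≡ 1, so inverse 5.
N/197 = 2461829; 2461829 ≡ 117 (mod 197); 117·32 ≡ 1, so inverse 32.
N/89 = 5449217; 5449217 ≡ 14 (mod 89); 14·70 ≡ 1, so inverse 70.
a ≡ 18·2437087·3 + 14·3489067·5 + 167·2461829·32 + 66·5449217·70 = 38707234104.
38707234104 mod 484980313 = 393789377.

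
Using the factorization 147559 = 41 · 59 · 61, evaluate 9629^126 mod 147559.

Mod 41: 9629 ≡ 35; by Fermat, exponent reduces to 126 mod 40 = 6; 35^6 ≡ 39 (mod 41).
Mod 59: 9629 ≡ 12; by Fermat, exponent reduces to 126 mod 58 = 10; 12^10 ≡ 15 (mod 59).
Mod 61: 9629 ≡ 52; by Fermat, exponent reduces to 126 mod 60 = 6; 52^6 ≡ 9 (mod 61).
Combine by CRT: x ≡ 39 (mod 41), x ≡ 15 (mod 59), x ≡ 9 (mod 61) ⇒ x ≡ 61375 (mod 147559).

61375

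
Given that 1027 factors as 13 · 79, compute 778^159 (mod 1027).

Mod 13: 778 ≡ 11; by Fermat, exponent reduces to 159 mod 12 = 3; 11^3 ≡ 5 (mod 13).
Mod 79: 778 ≡ 67; by Fermat, exponent reduces to 159 mod 78 = 3; 67^3 ≡ 10 (mod 79).
Combine by CRT: x ≡ 5 (mod 13), x ≡ 10 (mod 79) ⇒ x ≡ 642 (mod 1027).

642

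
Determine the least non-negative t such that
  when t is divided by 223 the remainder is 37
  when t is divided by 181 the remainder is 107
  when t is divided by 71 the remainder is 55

Combine the congruences pairwise.
From t ≡ 37 (mod 223) write t = 37 + 223s. Substituting into t ≡ 107 (mod 181) gives 223s ≡ 70 (mod 181), and since 42⁻¹ ≡ 125 (mod 181), s ≡ 62. Hence t ≡ 37 + 223·62 = 13863 (mod 40363).
From t ≡ 13863 (mod 40363) write t = 13863 + 40363s. Substituting into t ≡ 55 (mod 71) gives 40363s ≡ 37 (mod 71), and since 35⁻¹ ≡ 69 (mod 71), s ≡ 68. Hence t ≡ 13863 + 40363·68 = 2758547 (mod 2865773).

2758547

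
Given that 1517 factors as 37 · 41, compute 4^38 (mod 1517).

756

Mod 37: 4 ≡ 4; by Fermat, exponent reduces to 38 mod 36 = 2; 4^2 ≡ 16 (mod 37).
Mod 41: 4 ≡ 4; 4^38 ≡ 18 (mod 41).
Combine by CRT: x ≡ 16 (mod 37), x ≡ 18 (mod 41) ⇒ x ≡ 756 (mod 1517).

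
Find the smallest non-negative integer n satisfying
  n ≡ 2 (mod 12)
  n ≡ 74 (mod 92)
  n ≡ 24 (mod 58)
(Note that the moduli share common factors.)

gcd(12, 92) = 4 and 4 | (74 − 2), so the pair is consistent; merging gives n ≡ 74 (mod 276), where 276 = lcm(12, 92).
gcd(276, 58) = 2 and 2 | (24 − 74), so the pair is consistent; merging gives n ≡ 4490 (mod 8004), where 8004 = lcm(276, 58).
The solution is unique modulo lcm(12, 92, 58) = 8004.

4490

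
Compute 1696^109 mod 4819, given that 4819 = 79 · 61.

3237

Mod 79: 1696 ≡ 37; by Fermat, exponent reduces to 109 mod 78 = 31; 37^31 ≡ 77 (mod 79).
Mod 61: 1696 ≡ 49; by Fermat, exponent reduces to 109 mod 60 = 49; 49^49 ≡ 4 (mod 61).
Combine by CRT: x ≡ 77 (mod 79), x ≡ 4 (mod 61) ⇒ x ≡ 3237 (mod 4819).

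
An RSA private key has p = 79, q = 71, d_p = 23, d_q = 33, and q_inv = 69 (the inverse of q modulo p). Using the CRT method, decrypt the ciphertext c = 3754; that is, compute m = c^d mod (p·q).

m₁ = c^(d_p) mod p: c ≡ 41 (mod 79), and 41^23 mod 79 = 12.
m₂ = c^(d_q) mod q: c ≡ 62 (mod 71), and 62^33 mod 71 = 7.
h = q_inv·(m₁ − m₂) mod p = 69·(12 − 7) mod 79 = 29.
m = m₂ + h·q = 7 + 29·71 = 2066.

2066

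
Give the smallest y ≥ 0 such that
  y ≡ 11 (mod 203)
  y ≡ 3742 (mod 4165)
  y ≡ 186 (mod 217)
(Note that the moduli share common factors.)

2448597

Combine the congruences pairwise.
gcd(203, 4165) = 7 and 7 | (3742 − 11), so the pair is consistent; merging gives y ≡ 32897 (mod 120785), where 120785 = lcm(203, 4165).
gcd(120785, 217) = 7 and 7 | (186 − 32897), so the pair is consistent; merging gives y ≡ 2448597 (mod 3744335), where 3744335 = lcm(120785, 217).
The solution is unique modulo lcm(203, 4165, 217) = 3744335.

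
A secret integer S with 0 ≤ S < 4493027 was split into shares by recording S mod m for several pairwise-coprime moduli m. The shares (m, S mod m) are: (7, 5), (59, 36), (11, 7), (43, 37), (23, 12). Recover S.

3604641

The moduli are pairwise coprime; N = 7·59·11·43·23 = 4493027.
N/7 = 641861; 641861 ≡ 3 (mod 7); 3·5 ≡ 1, so inverse 5.
N/59 = 76153; 76153 ≡ 43 (mod 59); 43·11 ≡ 1, so inverse 11.
N/11 = 408457; 408457 ≡ 5 (mod 11); 5·9 ≡ 1, so inverse 9.
N/43 = 104489; 104489 ≡ 42 (mod 43); 42·42 ≡ 1, so inverse 42.
N/23 = 195349; 195349 ≡ 10 (mod 23); 10·7 ≡ 1, so inverse 7.
S ≡ 5·641861·5 + 36·76153·11 + 7·408457·9 + 37·104489·42 + 12·195349·7 = 250721126.
250721126 mod 4493027 = 3604641.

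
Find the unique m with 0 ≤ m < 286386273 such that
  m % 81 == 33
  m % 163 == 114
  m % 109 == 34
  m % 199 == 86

From m ≡ 33 (mod 81) write m = 33 + 81t. Substituting into m ≡ 114 (mod 163) gives 81t ≡ 81 (mod 163), and since 81⁻¹ ≡ 161 (mod 163), t ≡ 1. Hence m ≡ 33 + 81·1 = 114 (mod 13203).
From m ≡ 114 (mod 13203) write m = 114 + 13203t. Substituting into m ≡ 34 (mod 109) gives 13203t ≡ 29 (mod 109), and since 14⁻¹ ≡ 39 (mod 109), t ≡ 41. Hence m ≡ 114 + 13203·41 = 541437 (mod 1439127).
From m ≡ 541437 (mod 1439127) write m = 541437 + 1439127t. Substituting into m ≡ 86 (mod 199) gives 1439127t ≡ 128 (mod 199), and since 158⁻¹ ≡ 165 (mod 199), t ≡ 26. Hence m ≡ 541437 + 1439127·26 = 37958739 (mod 286386273).

37958739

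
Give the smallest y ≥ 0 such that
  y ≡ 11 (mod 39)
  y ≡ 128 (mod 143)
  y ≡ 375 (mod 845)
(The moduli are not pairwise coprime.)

gcd(39, 143) = 13 and 13 | (128 − 11), so the pair is consistent; merging gives y ≡ 128 (mod 429), where 429 = lcm(39, 143).
gcd(429, 845) = 13 and 13 | (375 − 128), so the pair is consistent; merging gives y ≡ 16430 (mod 27885), where 27885 = lcm(429, 845).
The solution is unique modulo lcm(39, 143, 845) = 27885.

16430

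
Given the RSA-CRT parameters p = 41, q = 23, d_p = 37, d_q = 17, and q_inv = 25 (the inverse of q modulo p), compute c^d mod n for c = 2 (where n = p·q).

m₁ = c^(d_p) mod p: c ≡ 2 (mod 41), and 2^37 mod 41 = 36.
m₂ = c^(d_q) mod q: c ≡ 2 (mod 23), and 2^17 mod 23 = 18.
h = q_inv·(m₁ − m₂) mod p = 25·(36 − 18) mod 41 = 40.
m = m₂ + h·q = 18 + 40·23 = 938.

938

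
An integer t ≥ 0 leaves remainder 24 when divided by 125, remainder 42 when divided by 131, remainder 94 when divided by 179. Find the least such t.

The moduli are pairwise coprime; N = 125·131·179 = 2931125.
N/125 = 23449; 23449 ≡ 74 (mod 125); 74·49 ≡ 1, so inverse 49.
N/131 = 22375; 22375 ≡ 105 (mod 131); 105·5 ≡ 1, so inverse 5.
N/179 = 16375; 16375 ≡ 86 (mod 179); 86·102 ≡ 1, so inverse 102.
t ≡ 24·23449·49 + 42·22375·5 + 94·16375·102 = 189278274.
189278274 mod 2931125 = 1686274.

1686274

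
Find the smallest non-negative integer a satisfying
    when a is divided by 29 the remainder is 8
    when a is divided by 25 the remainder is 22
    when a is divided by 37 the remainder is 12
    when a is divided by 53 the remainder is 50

809572

The moduli are pairwise coprime; N = 29·25·37·53 = 1421725.
N/29 = 49025; 49025 ≡ 15 (mod 29); 15·2 ≡ 1, so inverse 2.
N/25 = 56869; 56869 ≡ 19 (mod 25); 19·4 ≡ 1, so inverse 4.
N/37 = 38425; 38425 ≡ 19 (mod 37); 19·2 ≡ 1, so inverse 2.
N/53 = 26825; 26825 ≡ 7 (mod 53); 7·38 ≡ 1, so inverse 38.
a ≡ 8·49025·2 + 22·56869·4 + 12·38425·2 + 50·26825·38 = 57678572.
57678572 mod 1421725 = 809572.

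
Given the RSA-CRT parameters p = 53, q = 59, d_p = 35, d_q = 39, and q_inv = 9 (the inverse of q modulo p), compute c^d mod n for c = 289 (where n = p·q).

2504

m₁ = c^(d_p) mod p: c ≡ 24 (mod 53), and 24^35 mod 53 = 13.
m₂ = c^(d_q) mod q: c ≡ 53 (mod 59), and 53^39 mod 59 = 26.
h = q_inv·(m₁ − m₂) mod p = 9·(13 − 26) mod 53 = 42.
m = m₂ + h·q = 26 + 42·59 = 2504.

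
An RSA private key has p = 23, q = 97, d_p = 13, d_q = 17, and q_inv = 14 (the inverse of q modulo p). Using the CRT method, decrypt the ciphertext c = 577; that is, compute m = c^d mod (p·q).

2051

m₁ = c^(d_p) mod p: c ≡ 2 (mod 23), and 2^13 mod 23 = 4.
m₂ = c^(d_q) mod q: c ≡ 92 (mod 97), and 92^17 mod 97 = 14.
h = q_inv·(m₁ − m₂) mod p = 14·(4 − 14) mod 23 = 21.
m = m₂ + h·q = 14 + 21·97 = 2051.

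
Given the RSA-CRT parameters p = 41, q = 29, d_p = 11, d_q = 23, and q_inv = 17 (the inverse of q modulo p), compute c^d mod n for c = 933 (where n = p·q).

m₁ = c^(d_p) mod p: c ≡ 31 (mod 41), and 31^11 mod 41 = 31.
m₂ = c^(d_q) mod q: c ≡ 5 (mod 29), and 5^23 mod 29 = 4.
h = q_inv·(m₁ − m₂) mod p = 17·(31 − 4) mod 41 = 8.
m = m₂ + h·q = 4 + 8·29 = 236.

236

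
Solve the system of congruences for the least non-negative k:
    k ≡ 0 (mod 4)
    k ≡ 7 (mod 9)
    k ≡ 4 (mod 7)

88

Combine the congruences pairwise.
From k ≡ 0 (mod 4) write k = 0 + 4t. Substituting into k ≡ 7 (mod 9) gives 4t ≡ 7 (mod 9), and since 4⁻¹ ≡ 7 (mod 9), t ≡ 4. Hence k ≡ 0 + 4·4 = 16 (mod 36).
From k ≡ 16 (mod 36) write k = 16 + 36t. Substituting into k ≡ 4 (mod 7) gives 36t ≡ 2 (mod 7), and since 1⁻¹ ≡ 1 (mod 7), t ≡ 2. Hence k ≡ 16 + 36·2 = 88 (mod 252).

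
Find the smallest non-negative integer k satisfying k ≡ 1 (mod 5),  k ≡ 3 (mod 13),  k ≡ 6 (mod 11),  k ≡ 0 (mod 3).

The moduli are pairwise coprime; N = 5·13·11·3 = 2145.
N/5 = 429; 429 ≡ 4 (mod 5); 4·4 ≡ 1, so inverse 4.
N/13 = 165; 165 ≡ 9 (mod 13); 9·3 ≡ 1, so inverse 3.
N/11 = 195; 195 ≡ 8 (mod 11); 8·7 ≡ 1, so inverse 7.
N/3 = 715; 715 ≡ 1 (mod 3), inverse 1.
k ≡ 1·429·4 + 3·165·3 + 6·195·7 + 0·715·1 = 11391.
11391 mod 2145 = 666.

666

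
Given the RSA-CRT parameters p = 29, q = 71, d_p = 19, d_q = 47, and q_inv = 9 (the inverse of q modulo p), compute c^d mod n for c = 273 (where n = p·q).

1032

m₁ = c^(d_p) mod p: c ≡ 12 (mod 29), and 12^19 mod 29 = 17.
m₂ = c^(d_q) mod q: c ≡ 60 (mod 71), and 60^47 mod 71 = 38.
h = q_inv·(m₁ − m₂) mod p = 9·(17 − 38) mod 29 = 14.
m = m₂ + h·q = 38 + 14·71 = 1032.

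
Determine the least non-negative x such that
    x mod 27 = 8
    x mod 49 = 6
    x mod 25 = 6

13481

The moduli are pairwise coprime; N = 27·49·25 = 33075.
N/27 = 1225; 1225 ≡ 10 (mod 27); 10·19 ≡ 1, so inverse 19.
N/49 = 675; 675 ≡ 38 (mod 49); 38·40 ≡ 1, so inverse 40.
N/25 = 1323; 1323 ≡ 23 (mod 25); 23·12 ≡ 1, so inverse 12.
x ≡ 8·1225·19 + 6·675·40 + 6·1323·12 = 443456.
443456 mod 33075 = 13481.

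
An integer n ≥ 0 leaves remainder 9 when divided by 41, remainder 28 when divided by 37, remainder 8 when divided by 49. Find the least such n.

The moduli are pairwise coprime; M = 41·37·49 = 74333.
M/41 = 1813; 1813 ≡ 9 (mod 41); 9·32 ≡ 1, so inverse 32.
M/37 = 2009; 2009 ≡ 11 (mod 37); 11·27 ≡ 1, so inverse 27.
M/49 = 1517; 1517 ≡ 47 (mod 49); 47·24 ≡ 1, so inverse 24.
n ≡ 9·1813·32 + 28·2009·27 + 8·1517·24 = 2332212.
2332212 mod 74333 = 27889.

27889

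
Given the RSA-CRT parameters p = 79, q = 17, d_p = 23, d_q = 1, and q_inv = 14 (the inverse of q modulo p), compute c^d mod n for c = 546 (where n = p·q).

m₁ = c^(d_p) mod p: c ≡ 72 (mod 79), and 72^23 mod 79 = 36.
m₂ = c^(d_q) mod q: c ≡ 2 (mod 17), and 2^1 mod 17 = 2.
h = q_inv·(m₁ − m₂) mod p = 14·(36 − 2) mod 79 = 2.
m = m₂ + h·q = 2 + 2·17 = 36.

36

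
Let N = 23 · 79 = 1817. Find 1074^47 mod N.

393

Mod 23: 1074 ≡ 16; by Fermat, exponent reduces to 47 mod 22 = 3; 16^3 ≡ 2 (mod 23).
Mod 79: 1074 ≡ 47; 47^47 ≡ 77 (mod 79).
Combine by CRT: x ≡ 2 (mod 23), x ≡ 77 (mod 79) ⇒ x ≡ 393 (mod 1817).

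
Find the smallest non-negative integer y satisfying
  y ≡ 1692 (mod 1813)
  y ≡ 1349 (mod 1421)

gcd(1813, 1421) = 49 and 49 | (1349 − 1692), so the pair is consistent; merging gives y ≡ 19822 (mod 52577), where 52577 = lcm(1813, 1421).
The solution is unique modulo lcm(1813, 1421) = 52577.

19822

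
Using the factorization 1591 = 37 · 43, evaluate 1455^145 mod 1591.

Mod 37: 1455 ≡ 12; by Fermat, exponent reduces to 145 mod 36 = 1; 12^1 ≡ 12 (mod 37).
Mod 43: 1455 ≡ 36; by Fermat, exponent reduces to 145 mod 42 = 19; 36^19 ≡ 36 (mod 43).
Combine by CRT: x ≡ 12 (mod 37), x ≡ 36 (mod 43) ⇒ x ≡ 1455 (mod 1591).

1455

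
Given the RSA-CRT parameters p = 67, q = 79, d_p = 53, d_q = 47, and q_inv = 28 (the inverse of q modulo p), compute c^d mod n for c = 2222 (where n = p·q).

4249

m₁ = c^(d_p) mod p: c ≡ 11 (mod 67), and 11^53 mod 67 = 28.
m₂ = c^(d_q) mod q: c ≡ 10 (mod 79), and 10^47 mod 79 = 62.
h = q_inv·(m₁ − m₂) mod p = 28·(28 − 62) mod 67 = 53.
m = m₂ + h·q = 62 + 53·79 = 4249.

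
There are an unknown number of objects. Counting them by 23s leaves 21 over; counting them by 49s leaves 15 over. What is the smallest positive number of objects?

From N ≡ 21 (mod 23) write N = 21 + 23t. Substituting into N ≡ 15 (mod 49) gives 23t ≡ 43 (mod 49), and since 23⁻¹ ≡ 32 (mod 49), t ≡ 4. Hence N ≡ 21 + 23·4 = 113 (mod 1127).

113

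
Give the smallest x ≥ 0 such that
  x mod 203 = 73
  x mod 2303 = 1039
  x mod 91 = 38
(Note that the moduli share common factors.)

450124

Combine the congruences pairwise.
gcd(203, 2303) = 7 and 7 | (1039 − 73), so the pair is consistent; merging gives x ≡ 49402 (mod 66787), where 66787 = lcm(203, 2303).
gcd(66787, 91) = 7 and 7 | (38 − 49402), so the pair is consistent; merging gives x ≡ 450124 (mod 868231), where 868231 = lcm(66787, 91).
The solution is unique modulo lcm(203, 2303, 91) = 868231.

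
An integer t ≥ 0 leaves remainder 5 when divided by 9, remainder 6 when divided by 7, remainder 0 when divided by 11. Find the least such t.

The moduli are pairwise coprime; N = 9·7·11 = 693.
N/9 = 77; 77 ≡ 5 (mod 9); 5·2 ≡ 1, so inverse 2.
N/7 = 99; 99 ≡ 1 (mod 7), inverse 1.
N/11 = 63; 63 ≡ 8 (mod 11); 8·7 ≡ 1, so inverse 7.
t ≡ 5·77·2 + 6·99·1 + 0·63·7 = 1364.
1364 mod 693 = 671.

671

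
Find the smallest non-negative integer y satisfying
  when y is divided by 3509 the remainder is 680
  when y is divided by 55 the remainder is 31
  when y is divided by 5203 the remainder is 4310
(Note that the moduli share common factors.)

14716

gcd(3509, 55) = 11 and 11 | (31 − 680), so the pair is consistent; merging gives y ≡ 14716 (mod 17545), where 17545 = lcm(3509, 55).
gcd(17545, 5203) = 121 and 121 | (4310 − 14716), so the pair is consistent; merging gives y ≡ 14716 (mod 754435), where 754435 = lcm(17545, 5203).
The solution is unique modulo lcm(3509, 55, 5203) = 754435.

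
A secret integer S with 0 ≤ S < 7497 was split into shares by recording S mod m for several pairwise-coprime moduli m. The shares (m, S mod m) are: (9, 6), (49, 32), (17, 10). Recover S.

The moduli are pairwise coprime; N = 9·49·17 = 7497.
N/9 = 833; 833 ≡ 5 (mod 9); 5·2 ≡ 1, so inverse 2.
N/49 = 153; 153 ≡ 6 (mod 49); 6·41 ≡ 1, so inverse 41.
N/17 = 441; 441 ≡ 16 (mod 17); 16·16 ≡ 1, so inverse 16.
S ≡ 6·833·2 + 32·153·41 + 10·441·16 = 281292.
281292 mod 7497 = 3903.

3903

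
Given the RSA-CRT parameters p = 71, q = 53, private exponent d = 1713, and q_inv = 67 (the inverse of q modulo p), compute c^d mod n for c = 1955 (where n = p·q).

2133

d_p = d mod (p−1) = 1713 mod 70 = 33; d_q = d mod (q−1) = 49.
m₁ = c^(d_p) mod p: c ≡ 38 (mod 71), and 38^33 mod 71 = 3.
m₂ = c^(d_q) mod q: c ≡ 47 (mod 53), and 47^49 mod 53 = 13.
h = q_inv·(m₁ − m₂) mod p = 67·(3 − 13) mod 71 = 40.
m = m₂ + h·q = 13 + 40·53 = 2133.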